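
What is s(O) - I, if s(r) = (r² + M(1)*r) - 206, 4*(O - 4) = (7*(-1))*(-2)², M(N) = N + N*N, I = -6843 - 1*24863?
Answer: 31503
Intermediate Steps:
I = -31706 (I = -6843 - 24863 = -31706)
M(N) = N + N²
O = -3 (O = 4 + ((7*(-1))*(-2)²)/4 = 4 + (-7*4)/4 = 4 + (¼)*(-28) = 4 - 7 = -3)
s(r) = -206 + r² + 2*r (s(r) = (r² + (1*(1 + 1))*r) - 206 = (r² + (1*2)*r) - 206 = (r² + 2*r) - 206 = -206 + r² + 2*r)
s(O) - I = (-206 + (-3)² + 2*(-3)) - 1*(-31706) = (-206 + 9 - 6) + 31706 = -203 + 31706 = 31503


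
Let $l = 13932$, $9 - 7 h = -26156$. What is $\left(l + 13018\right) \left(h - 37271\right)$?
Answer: $-903718200$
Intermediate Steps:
$h = \frac{26165}{7}$ ($h = \frac{9}{7} - - \frac{26156}{7} = \frac{9}{7} + \frac{26156}{7} = \frac{26165}{7} \approx 3737.9$)
$\left(l + 13018\right) \left(h - 37271\right) = \left(13932 + 13018\right) \left(\frac{26165}{7} - 37271\right) = 26950 \left(- \frac{234732}{7}\right) = -903718200$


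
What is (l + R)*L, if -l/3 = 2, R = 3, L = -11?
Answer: 33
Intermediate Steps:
l = -6 (l = -3*2 = -6)
(l + R)*L = (-6 + 3)*(-11) = -3*(-11) = 33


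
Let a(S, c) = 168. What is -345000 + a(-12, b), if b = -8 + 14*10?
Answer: -344832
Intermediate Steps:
b = 132 (b = -8 + 140 = 132)
-345000 + a(-12, b) = -345000 + 168 = -344832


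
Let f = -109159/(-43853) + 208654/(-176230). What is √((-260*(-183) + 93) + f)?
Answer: √711840480565848256085455/3864107095 ≈ 218.34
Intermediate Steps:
f = 5043493354/3864107095 (f = -109159*(-1/43853) + 208654*(-1/176230) = 109159/43853 - 104327/88115 = 5043493354/3864107095 ≈ 1.3052)
√((-260*(-183) + 93) + f) = √((-260*(-183) + 93) + 5043493354/3864107095) = √((47580 + 93) + 5043493354/3864107095) = √(47673 + 5043493354/3864107095) = √(184218621033289/3864107095) = √711840480565848256085455/3864107095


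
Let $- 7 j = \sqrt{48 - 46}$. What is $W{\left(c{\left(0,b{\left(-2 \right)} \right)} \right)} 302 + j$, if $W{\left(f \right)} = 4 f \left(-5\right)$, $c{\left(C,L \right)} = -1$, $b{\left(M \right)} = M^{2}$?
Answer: $6040 - \frac{\sqrt{2}}{7} \approx 6039.8$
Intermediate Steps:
$j = - \frac{\sqrt{2}}{7}$ ($j = - \frac{\sqrt{48 - 46}}{7} = - \frac{\sqrt{2}}{7} \approx -0.20203$)
$W{\left(f \right)} = - 20 f$
$W{\left(c{\left(0,b{\left(-2 \right)} \right)} \right)} 302 + j = \left(-20\right) \left(-1\right) 302 - \frac{\sqrt{2}}{7} = 20 \cdot 302 - \frac{\sqrt{2}}{7} = 6040 - \frac{\sqrt{2}}{7}$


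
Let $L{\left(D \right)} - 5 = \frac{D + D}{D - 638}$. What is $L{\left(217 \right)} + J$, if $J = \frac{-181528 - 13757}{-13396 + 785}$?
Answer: $\frac{103287966}{5309231} \approx 19.454$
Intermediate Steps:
$L{\left(D \right)} = 5 + \frac{2 D}{-638 + D}$ ($L{\left(D \right)} = 5 + \frac{D + D}{D - 638} = 5 + \frac{2 D}{-638 + D}$)
$J = \frac{195285}{12611}$ ($J = - \frac{195285}{-12611} = \left(-195285\right) \left(- \frac{1}{12611}\right) = \frac{195285}{12611} \approx 15.485$)
$L{\left(217 \right)} + J = \frac{-3190 + 7 \cdot 217}{-638 + 217} + \frac{195285}{12611} = \frac{-3190 + 1519}{-421} + \frac{195285}{12611} = \left(- \frac{1}{421}\right) \left(-1671\right) + \frac{195285}{12611} = \frac{1671}{421} + \frac{195285}{12611} = \frac{103287966}{5309231}$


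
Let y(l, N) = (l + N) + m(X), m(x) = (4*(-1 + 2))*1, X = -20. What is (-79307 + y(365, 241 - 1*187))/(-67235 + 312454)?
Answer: -6068/18863 ≈ -0.32169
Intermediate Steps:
m(x) = 4 (m(x) = (4*1)*1 = 4*1 = 4)
y(l, N) = 4 + N + l (y(l, N) = (l + N) + 4 = (N + l) + 4 = 4 + N + l)
(-79307 + y(365, 241 - 1*187))/(-67235 + 312454) = (-79307 + (4 + (241 - 1*187) + 365))/(-67235 + 312454) = (-79307 + (4 + (241 - 187) + 365))/245219 = (-79307 + (4 + 54 + 365))*(1/245219) = (-79307 + 423)*(1/245219) = -78884*1/245219 = -6068/18863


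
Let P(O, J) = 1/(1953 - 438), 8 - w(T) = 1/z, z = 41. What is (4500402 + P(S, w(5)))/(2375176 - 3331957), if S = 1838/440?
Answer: -6818109031/1449523215 ≈ -4.7037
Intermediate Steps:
S = 919/220 (S = 1838*(1/440) = 919/220 ≈ 4.1773)
w(T) = 327/41 (w(T) = 8 - 1/41 = 327/41)
P(O, J) = 1/1515
(4500402 + P(S, w(5)))/(2375176 - 3331957) = (4500402 + 1/1515)/(2375176 - 3331957) = (6818109031/1515)/(-956781) = (6818109031/1515)*(-1/956781) = -6818109031/1449523215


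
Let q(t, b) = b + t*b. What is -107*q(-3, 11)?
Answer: 2354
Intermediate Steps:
q(t, b) = b + b*t
-107*q(-3, 11) = -1177*(1 - 3) = -1177*(-2) = -107*(-22) = 2354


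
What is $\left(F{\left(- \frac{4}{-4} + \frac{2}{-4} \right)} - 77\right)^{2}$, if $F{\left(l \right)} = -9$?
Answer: $7396$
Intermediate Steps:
$\left(F{\left(- \frac{4}{-4} + \frac{2}{-4} \right)} - 77\right)^{2} = \left(-9 - 77\right)^{2} = \left(-86\right)^{2} = 7396$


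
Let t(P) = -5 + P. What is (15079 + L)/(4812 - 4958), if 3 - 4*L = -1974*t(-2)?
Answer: -637/8 ≈ -79.625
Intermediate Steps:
L = -13815/4 (L = ¾ - (-987)*(-5 - 2)/2 = ¾ - (-987)*(-7)/2 = ¾ - ¼*13818 = ¾ - 6909/2 = -13815/4 ≈ -3453.8)
(15079 + L)/(4812 - 4958) = (15079 - 13815/4)/(4812 - 4958) = (46501/4)/(-146) = (46501/4)*(-1/146) = -637/8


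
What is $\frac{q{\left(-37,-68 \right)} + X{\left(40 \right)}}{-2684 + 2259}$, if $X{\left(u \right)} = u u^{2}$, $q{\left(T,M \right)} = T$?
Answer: $- \frac{63963}{425} \approx -150.5$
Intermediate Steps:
$X{\left(u \right)} = u^{3}$
$\frac{q{\left(-37,-68 \right)} + X{\left(40 \right)}}{-2684 + 2259} = \frac{-37 + 40^{3}}{-2684 + 2259} = \frac{-37 + 64000}{-425} = 63963 \left(- \frac{1}{425}\right) = - \frac{63963}{425}$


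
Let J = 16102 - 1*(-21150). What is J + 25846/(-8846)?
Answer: 164752673/4423 ≈ 37249.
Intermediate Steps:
J = 37252 (J = 16102 + 21150 = 37252)
J + 25846/(-8846) = 37252 + 25846/(-8846) = 37252 + 25846*(-1/8846) = 37252 - 12923/4423 = 164752673/4423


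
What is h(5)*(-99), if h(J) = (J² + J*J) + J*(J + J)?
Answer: -9900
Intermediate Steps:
h(J) = 4*J² (h(J) = (J² + J²) + J*(2*J) = 2*J² + 2*J² = 4*J²)
h(5)*(-99) = (4*5²)*(-99) = (4*25)*(-99) = 100*(-99) = -9900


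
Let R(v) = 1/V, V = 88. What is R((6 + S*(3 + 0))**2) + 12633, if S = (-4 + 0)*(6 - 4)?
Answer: 1111705/88 ≈ 12633.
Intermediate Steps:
S = -8 (S = -4*2 = -8)
R(v) = 1/88
R((6 + S*(3 + 0))**2) + 12633 = 1/88 + 12633 = 1111705/88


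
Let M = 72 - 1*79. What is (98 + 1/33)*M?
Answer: -22645/33 ≈ -686.21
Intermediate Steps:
M = -7 (M = 72 - 79 = -7)
(98 + 1/33)*M = (98 + 1/33)*(-7) = (3235/33)*(-7) = -22645/33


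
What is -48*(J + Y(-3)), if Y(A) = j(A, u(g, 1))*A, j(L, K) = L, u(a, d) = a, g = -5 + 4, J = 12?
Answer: -1008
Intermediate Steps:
g = -1
Y(A) = A**2 (Y(A) = A*A = A**2)
-48*(J + Y(-3)) = -48*(12 + (-3)**2) = -48*(12 + 9) = -48*21 = -1008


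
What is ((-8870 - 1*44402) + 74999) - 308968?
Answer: -287241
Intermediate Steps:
((-8870 - 1*44402) + 74999) - 308968 = ((-8870 - 44402) + 74999) - 308968 = (-53272 + 74999) - 308968 = 21727 - 308968 = -287241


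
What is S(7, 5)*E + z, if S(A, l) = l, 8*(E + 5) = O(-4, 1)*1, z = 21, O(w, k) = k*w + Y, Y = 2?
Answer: -21/4 ≈ -5.2500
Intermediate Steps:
O(w, k) = 2 + k*w (O(w, k) = k*w + 2 = 2 + k*w)
E = -21/4 (E = -5 + ((2 + 1*(-4))*1)/8 = -5 + ((2 - 4)*1)/8 = -5 + (-2*1)/8 = -5 + (1/8)*(-2) = -5 - 1/4 = -21/4 ≈ -5.2500)
S(7, 5)*E + z = 5*(-21/4) + 21 = -105/4 + 21 = -21/4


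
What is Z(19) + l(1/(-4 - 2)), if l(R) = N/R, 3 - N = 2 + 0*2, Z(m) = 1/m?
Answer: -113/19 ≈ -5.9474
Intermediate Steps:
N = 1 (N = 3 - (2 + 0*2) = 3 - (2 + 0) = 3 - 1*2 = 3 - 2 = 1)
l(R) = 1/R
Z(19) + l(1/(-4 - 2)) = 1/19 + 1/(1/(-4 - 2)) = 1/19 + 1/(1/(-6)) = 1/19 + 1/(-1/6) = 1/19 - 6 = -113/19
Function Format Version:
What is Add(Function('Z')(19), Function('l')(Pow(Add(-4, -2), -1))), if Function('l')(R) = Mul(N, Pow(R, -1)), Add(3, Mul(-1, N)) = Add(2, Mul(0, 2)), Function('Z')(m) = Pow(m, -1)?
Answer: Rational(-113, 19) ≈ -5.9474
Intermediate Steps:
N = 1 (N = Add(3, Mul(-1, Add(2, Mul(0, 2)))) = Add(3, Mul(-1, Add(2, 0))) = Add(3, Mul(-1, 2)) = Add(3, -2) = 1)
Function('l')(R) = Pow(R, -1) (Function('l')(R) = Mul(1, Pow(R, -1)) = Pow(R, -1))
Add(Function('Z')(19), Function('l')(Pow(Add(-4, -2), -1))) = Add(Pow(19, -1), Pow(Pow(Add(-4, -2), -1), -1)) = Add(Rational(1, 19), Pow(Pow(-6, -1), -1)) = Add(Rational(1, 19), Pow(Rational(-1, 6), -1)) = Add(Rational(1, 19), -6) = Rational(-113, 19)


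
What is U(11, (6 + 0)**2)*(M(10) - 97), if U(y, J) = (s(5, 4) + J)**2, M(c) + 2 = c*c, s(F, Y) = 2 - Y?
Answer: 1156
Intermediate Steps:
M(c) = -2 + c**2 (M(c) = -2 + c*c = -2 + c**2)
U(y, J) = (-2 + J)**2 (U(y, J) = ((2 - 1*4) + J)**2 = ((2 - 4) + J)**2 = (-2 + J)**2)
U(11, (6 + 0)**2)*(M(10) - 97) = (-2 + (6 + 0)**2)**2*((-2 + 10**2) - 97) = (-2 + 6**2)**2*((-2 + 100) - 97) = (-2 + 36)**2*(98 - 97) = 34**2*1 = 1156*1 = 1156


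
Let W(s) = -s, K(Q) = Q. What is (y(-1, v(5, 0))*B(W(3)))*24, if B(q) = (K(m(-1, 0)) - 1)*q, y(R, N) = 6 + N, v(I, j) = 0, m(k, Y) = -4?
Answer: 2160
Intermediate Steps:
B(q) = -5*q (B(q) = (-4 - 1)*q = -5*q)
(y(-1, v(5, 0))*B(W(3)))*24 = ((6 + 0)*(-(-5)*3))*24 = (6*(-5*(-3)))*24 = (6*15)*24 = 90*24 = 2160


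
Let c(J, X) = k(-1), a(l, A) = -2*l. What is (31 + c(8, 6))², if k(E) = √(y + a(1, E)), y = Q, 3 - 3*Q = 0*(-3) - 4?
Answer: (93 + √3)²/9 ≈ 997.13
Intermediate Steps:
Q = 7/3 (Q = 1 - (0*(-3) - 4)/3 = 1 - (0 - 4)/3 = 1 - ⅓*(-4) = 1 + 4/3 = 7/3 ≈ 2.3333)
y = 7/3 ≈ 2.3333
k(E) = √3/3 (k(E) = √(7/3 - 2*1) = √(7/3 - 2) = √(⅓) = √3/3)
c(J, X) = √3/3
(31 + c(8, 6))² = (31 + √3/3)²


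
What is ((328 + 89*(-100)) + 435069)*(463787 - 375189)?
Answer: 37786781206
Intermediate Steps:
((328 + 89*(-100)) + 435069)*(463787 - 375189) = ((328 - 8900) + 435069)*88598 = (-8572 + 435069)*88598 = 426497*88598 = 37786781206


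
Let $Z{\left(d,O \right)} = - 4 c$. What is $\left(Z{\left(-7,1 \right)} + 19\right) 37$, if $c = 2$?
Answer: $407$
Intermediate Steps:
$Z{\left(d,O \right)} = -8$ ($Z{\left(d,O \right)} = \left(-4\right) 2 = -8$)
$\left(Z{\left(-7,1 \right)} + 19\right) 37 = \left(-8 + 19\right) 37 = 11 \cdot 37 = 407$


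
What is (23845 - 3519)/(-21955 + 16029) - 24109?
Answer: -71445130/2963 ≈ -24112.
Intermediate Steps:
(23845 - 3519)/(-21955 + 16029) - 24109 = 20326/(-5926) - 24109 = 20326*(-1/5926) - 24109 = -10163/2963 - 24109 = -71445130/2963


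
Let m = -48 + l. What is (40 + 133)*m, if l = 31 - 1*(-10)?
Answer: -1211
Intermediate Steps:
l = 41 (l = 31 + 10 = 41)
m = -7 (m = -48 + 41 = -7)
(40 + 133)*m = (40 + 133)*(-7) = 173*(-7) = -1211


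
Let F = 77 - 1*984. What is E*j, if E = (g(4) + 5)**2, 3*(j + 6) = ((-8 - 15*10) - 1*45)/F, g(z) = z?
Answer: -435321/907 ≈ -479.96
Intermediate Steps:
F = -907 (F = 77 - 984 = -907)
j = -16123/2721 (j = -6 + (((-8 - 15*10) - 1*45)/(-907))/3 = -6 + (((-8 - 150) - 45)*(-1/907))/3 = -6 + ((-158 - 45)*(-1/907))/3 = -6 + (-203*(-1/907))/3 = -6 + (1/3)*(203/907) = -6 + 203/2721 = -16123/2721 ≈ -5.9254)
E = 81 (E = (4 + 5)**2 = 9**2 = 81)
E*j = 81*(-16123/2721) = -435321/907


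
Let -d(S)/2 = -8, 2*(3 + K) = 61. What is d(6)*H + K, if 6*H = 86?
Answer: 1541/6 ≈ 256.83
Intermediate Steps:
K = 55/2 (K = -3 + (½)*61 = -3 + 61/2 = 55/2 ≈ 27.500)
d(S) = 16 (d(S) = -2*(-8) = 16)
H = 43/3 (H = (⅙)*86 = 43/3 ≈ 14.333)
d(6)*H + K = 16*(43/3) + 55/2 = 688/3 + 55/2 = 1541/6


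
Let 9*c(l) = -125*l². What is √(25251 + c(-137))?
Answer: I*√2118866/3 ≈ 485.21*I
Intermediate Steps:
c(l) = -125*l²/9 (c(l) = (-125*l²)/9 = -125*l²/9)
√(25251 + c(-137)) = √(25251 - 125/9*(-137)²) = √(25251 - 125/9*18769) = √(25251 - 2346125/9) = √(-2118866/9) = I*√2118866/3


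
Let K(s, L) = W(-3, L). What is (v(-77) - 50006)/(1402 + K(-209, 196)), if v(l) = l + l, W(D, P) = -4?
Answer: -8360/233 ≈ -35.880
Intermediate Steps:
v(l) = 2*l
K(s, L) = -4
(v(-77) - 50006)/(1402 + K(-209, 196)) = (2*(-77) - 50006)/(1402 - 4) = (-154 - 50006)/1398 = -50160*1/1398 = -8360/233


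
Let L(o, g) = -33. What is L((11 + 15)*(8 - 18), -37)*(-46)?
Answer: 1518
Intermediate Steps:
L((11 + 15)*(8 - 18), -37)*(-46) = -33*(-46) = 1518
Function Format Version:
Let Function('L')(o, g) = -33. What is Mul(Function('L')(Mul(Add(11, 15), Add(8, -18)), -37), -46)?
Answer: 1518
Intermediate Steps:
Mul(Function('L')(Mul(Add(11, 15), Add(8, -18)), -37), -46) = Mul(-33, -46) = 1518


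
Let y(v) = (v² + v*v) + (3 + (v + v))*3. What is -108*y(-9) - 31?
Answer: -12667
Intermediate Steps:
y(v) = 9 + 2*v² + 6*v (y(v) = (v² + v²) + (3 + 2*v)*3 = 2*v² + (9 + 6*v) = 9 + 2*v² + 6*v)
-108*y(-9) - 31 = -108*(9 + 2*(-9)² + 6*(-9)) - 31 = -108*(9 + 2*81 - 54) - 31 = -108*(9 + 162 - 54) - 31 = -108*117 - 31 = -12636 - 31 = -12667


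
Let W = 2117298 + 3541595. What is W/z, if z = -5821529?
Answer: -5658893/5821529 ≈ -0.97206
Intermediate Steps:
W = 5658893
W/z = 5658893/(-5821529) = 5658893*(-1/5821529) = -5658893/5821529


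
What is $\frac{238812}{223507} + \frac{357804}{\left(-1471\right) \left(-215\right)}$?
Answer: $\frac{155499575808}{70687441355} \approx 2.1998$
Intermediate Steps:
$\frac{238812}{223507} + \frac{357804}{\left(-1471\right) \left(-215\right)} = 238812 \cdot \frac{1}{223507} + \frac{357804}{316265} = \frac{238812}{223507} + 357804 \cdot \frac{1}{316265} = \frac{238812}{223507} + \frac{357804}{316265} = \frac{155499575808}{70687441355}$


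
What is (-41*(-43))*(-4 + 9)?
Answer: 8815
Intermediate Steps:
(-41*(-43))*(-4 + 9) = 1763*5 = 8815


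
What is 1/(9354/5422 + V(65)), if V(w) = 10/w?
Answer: 35243/66223 ≈ 0.53219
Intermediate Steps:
1/(9354/5422 + V(65)) = 1/(9354/5422 + 10/65) = 1/(9354*(1/5422) + 10*(1/65)) = 1/(4677/2711 + 2/13) = 1/(66223/35243) = 35243/66223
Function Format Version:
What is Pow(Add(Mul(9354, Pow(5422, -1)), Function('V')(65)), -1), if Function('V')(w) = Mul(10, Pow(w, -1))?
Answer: Rational(35243, 66223) ≈ 0.53219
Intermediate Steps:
Pow(Add(Mul(9354, Pow(5422, -1)), Function('V')(65)), -1) = Pow(Add(Mul(9354, Pow(5422, -1)), Mul(10, Pow(65, -1))), -1) = Pow(Add(Mul(9354, Rational(1, 5422)), Mul(10, Rational(1, 65))), -1) = Pow(Add(Rational(4677, 2711), Rational(2, 13)), -1) = Pow(Rational(66223, 35243), -1) = Rational(35243, 66223)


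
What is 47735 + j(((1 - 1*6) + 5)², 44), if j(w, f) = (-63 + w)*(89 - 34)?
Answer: 44270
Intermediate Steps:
j(w, f) = -3465 + 55*w (j(w, f) = (-63 + w)*55 = -3465 + 55*w)
47735 + j(((1 - 1*6) + 5)², 44) = 47735 + (-3465 + 55*((1 - 1*6) + 5)²) = 47735 + (-3465 + 55*((1 - 6) + 5)²) = 47735 + (-3465 + 55*(-5 + 5)²) = 47735 + (-3465 + 55*0²) = 47735 + (-3465 + 55*0) = 47735 + (-3465 + 0) = 47735 - 3465 = 44270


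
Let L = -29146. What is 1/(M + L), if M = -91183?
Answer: -1/120329 ≈ -8.3105e-6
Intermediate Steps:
1/(M + L) = 1/(-91183 - 29146) = 1/(-120329) = -1/120329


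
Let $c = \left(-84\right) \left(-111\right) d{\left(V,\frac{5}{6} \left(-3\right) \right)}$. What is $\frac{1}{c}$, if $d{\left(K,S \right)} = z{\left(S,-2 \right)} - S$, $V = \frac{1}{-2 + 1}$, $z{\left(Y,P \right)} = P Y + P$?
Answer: $\frac{1}{51282} \approx 1.95 \cdot 10^{-5}$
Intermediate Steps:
$z{\left(Y,P \right)} = P + P Y$
$V = -1$ ($V = \frac{1}{-1} = -1$)
$d{\left(K,S \right)} = -2 - 3 S$ ($d{\left(K,S \right)} = - 2 \left(1 + S\right) - S = \left(-2 - 2 S\right) - S = -2 - 3 S$)
$c = 51282$ ($c = \left(-84\right) \left(-111\right) \left(-2 - 3 \cdot \frac{5}{6} \left(-3\right)\right) = 9324 \left(-2 - 3 \cdot 5 \cdot \frac{1}{6} \left(-3\right)\right) = 9324 \left(-2 - 3 \cdot \frac{5}{6} \left(-3\right)\right) = 9324 \left(-2 - - \frac{15}{2}\right) = 9324 \left(-2 + \frac{15}{2}\right) = 9324 \cdot \frac{11}{2} = 51282$)
$\frac{1}{c} = \frac{1}{51282}$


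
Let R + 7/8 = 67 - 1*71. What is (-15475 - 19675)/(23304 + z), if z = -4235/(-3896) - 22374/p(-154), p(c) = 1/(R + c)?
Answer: -136944400/13939788017 ≈ -0.0098240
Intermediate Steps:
R = -39/8 (R = -7/8 + (67 - 1*71) = -7/8 + (67 - 71) = -7/8 - 4 = -39/8 ≈ -4.8750)
p(c) = 1/(-39/8 + c)
z = 13848995633/3896 (z = -4235/(-3896) - 22374/(8/(-39 + 8*(-154))) = -4235*(-1/3896) - 22374/(8/(-39 - 1232)) = 4235/3896 - 22374/(8/(-1271)) = 4235/3896 - 22374/(8*(-1/1271)) = 4235/3896 - 22374/(-8/1271) = 4235/3896 - 22374*(-1271/8) = 4235/3896 + 14218677/4 = 13848995633/3896 ≈ 3.5547e+6)
(-15475 - 19675)/(23304 + z) = (-15475 - 19675)/(23304 + 13848995633/3896) = -35150/13939788017/3896 = -35150*3896/13939788017 = -136944400/13939788017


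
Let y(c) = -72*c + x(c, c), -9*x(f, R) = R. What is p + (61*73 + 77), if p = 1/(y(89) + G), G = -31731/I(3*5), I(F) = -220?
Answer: 56270937750/12421841 ≈ 4530.0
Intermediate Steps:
x(f, R) = -R/9
y(c) = -649*c/9 (y(c) = -72*c - c/9 = -649*c/9)
G = 31731/220 (G = -31731/(-220) = -31731*(-1/220) = 31731/220 ≈ 144.23)
p = -1980/12421841 (p = 1/(-649/9*89 + 31731/220) = 1/(-57761/9 + 31731/220) = 1/(-12421841/1980) = -1980/12421841 ≈ -0.00015940)
p + (61*73 + 77) = -1980/12421841 + (61*73 + 77) = -1980/12421841 + (4453 + 77) = -1980/12421841 + 4530 = 56270937750/12421841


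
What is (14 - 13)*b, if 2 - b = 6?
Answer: -4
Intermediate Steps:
b = -4 (b = 2 - 1*6 = 2 - 6 = -4)
(14 - 13)*b = (14 - 13)*(-4) = 1*(-4) = -4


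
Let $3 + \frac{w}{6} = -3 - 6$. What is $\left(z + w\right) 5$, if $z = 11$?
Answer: $-305$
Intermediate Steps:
$w = -72$ ($w = -18 + 6 \left(-3 - 6\right) = -18 + 6 \left(-9\right) = -18 - 54 = -72$)
$\left(z + w\right) 5 = \left(11 - 72\right) 5 = \left(-61\right) 5 = -305$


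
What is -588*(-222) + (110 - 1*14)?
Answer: 130632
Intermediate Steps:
-588*(-222) + (110 - 1*14) = 130536 + (110 - 14) = 130536 + 96 = 130632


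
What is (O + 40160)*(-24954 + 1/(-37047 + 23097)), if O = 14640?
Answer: -381526697896/279 ≈ -1.3675e+9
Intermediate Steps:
(O + 40160)*(-24954 + 1/(-37047 + 23097)) = (14640 + 40160)*(-24954 + 1/(-37047 + 23097)) = 54800*(-24954 + 1/(-13950)) = 54800*(-24954 - 1/13950) = 54800*(-348108301/13950) = -381526697896/279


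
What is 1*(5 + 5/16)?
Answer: 85/16 ≈ 5.3125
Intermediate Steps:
1*(5 + 5/16) = 1*(85/16) = 85/16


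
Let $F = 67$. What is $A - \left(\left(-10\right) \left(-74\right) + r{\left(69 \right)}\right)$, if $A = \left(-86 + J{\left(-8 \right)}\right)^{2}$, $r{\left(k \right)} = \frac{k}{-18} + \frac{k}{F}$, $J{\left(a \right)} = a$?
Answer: $\frac{3255719}{402} \approx 8098.8$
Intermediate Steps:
$r{\left(k \right)} = - \frac{49 k}{1206}$ ($r{\left(k \right)} = \frac{k}{-18} + \frac{k}{67} = k \left(- \frac{1}{18}\right) + k \frac{1}{67} = - \frac{k}{18} + \frac{k}{67} = - \frac{49 k}{1206}$)
$A = 8836$ ($A = \left(-86 - 8\right)^{2} = \left(-94\right)^{2} = 8836$)
$A - \left(\left(-10\right) \left(-74\right) + r{\left(69 \right)}\right) = 8836 - \left(\left(-10\right) \left(-74\right) - \frac{1127}{402}\right) = 8836 - \left(740 - \frac{1127}{402}\right) = 8836 - \frac{296353}{402} = \frac{3255719}{402}$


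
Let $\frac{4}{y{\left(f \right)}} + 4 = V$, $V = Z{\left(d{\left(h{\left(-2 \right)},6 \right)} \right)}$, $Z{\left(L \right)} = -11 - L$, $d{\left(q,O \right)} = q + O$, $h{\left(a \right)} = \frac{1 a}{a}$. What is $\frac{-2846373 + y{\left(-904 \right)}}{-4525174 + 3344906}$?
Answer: $\frac{31310105}{12982948} \approx 2.4116$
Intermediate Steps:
$h{\left(a \right)} = 1$ ($h{\left(a \right)} = \frac{a}{a} = 1$)
$d{\left(q,O \right)} = O + q$
$V = -18$ ($V = -11 - \left(6 + 1\right) = -11 - 7 = -18$)
$y{\left(f \right)} = - \frac{2}{11}$ ($y{\left(f \right)} = \frac{4}{-4 - 18} = \frac{4}{-22} = 4 \left(- \frac{1}{22}\right) = - \frac{2}{11}$)
$\frac{-2846373 + y{\left(-904 \right)}}{-4525174 + 3344906} = \frac{-2846373 - \frac{2}{11}}{-4525174 + 3344906} = - \frac{31310105}{11 \left(-1180268\right)} = \left(- \frac{31310105}{11}\right) \left(- \frac{1}{1180268}\right) = \frac{31310105}{12982948}$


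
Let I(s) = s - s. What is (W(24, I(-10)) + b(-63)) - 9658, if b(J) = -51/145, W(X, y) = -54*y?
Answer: -1400461/145 ≈ -9658.3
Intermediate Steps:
I(s) = 0
b(J) = -51/145 (b(J) = -51*1/145 = -51/145)
(W(24, I(-10)) + b(-63)) - 9658 = (-54*0 - 51/145) - 9658 = (0 - 51/145) - 9658 = -51/145 - 9658 = -1400461/145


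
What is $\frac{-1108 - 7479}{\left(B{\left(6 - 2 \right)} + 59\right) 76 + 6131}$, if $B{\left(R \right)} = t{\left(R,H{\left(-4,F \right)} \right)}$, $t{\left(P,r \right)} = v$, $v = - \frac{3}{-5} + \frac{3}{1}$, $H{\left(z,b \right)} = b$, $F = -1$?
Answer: $- \frac{42935}{54443} \approx -0.78862$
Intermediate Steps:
$v = \frac{18}{5}$ ($v = \left(-3\right) \left(- \frac{1}{5}\right) + 3 \cdot 1 = \frac{3}{5} + 3 = \frac{18}{5} \approx 3.6$)
$t{\left(P,r \right)} = \frac{18}{5}$
$B{\left(R \right)} = \frac{18}{5}$
$\frac{-1108 - 7479}{\left(B{\left(6 - 2 \right)} + 59\right) 76 + 6131} = \frac{-1108 - 7479}{\left(\frac{18}{5} + 59\right) 76 + 6131} = - \frac{8587}{\frac{313}{5} \cdot 76 + 6131} = - \frac{8587}{\frac{23788}{5} + 6131} = - \frac{8587}{\frac{54443}{5}} = \left(-8587\right) \frac{5}{54443} = - \frac{42935}{54443}$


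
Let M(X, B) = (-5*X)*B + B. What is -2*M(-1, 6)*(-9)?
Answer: 648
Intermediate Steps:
M(X, B) = B - 5*B*X (M(X, B) = -5*B*X + B = B - 5*B*X)
-2*M(-1, 6)*(-9) = -12*(1 - 5*(-1))*(-9) = -12*(1 + 5)*(-9) = -12*6*(-9) = -2*36*(-9) = -72*(-9) = 648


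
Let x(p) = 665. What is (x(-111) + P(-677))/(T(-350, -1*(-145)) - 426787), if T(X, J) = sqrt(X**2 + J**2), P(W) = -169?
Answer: -52921588/45536749961 - 620*sqrt(5741)/45536749961 ≈ -0.0011632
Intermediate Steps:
T(X, J) = sqrt(J**2 + X**2)
(x(-111) + P(-677))/(T(-350, -1*(-145)) - 426787) = (665 - 169)/(sqrt((-1*(-145))**2 + (-350)**2) - 426787) = 496/(sqrt(145**2 + 122500) - 426787) = 496/(sqrt(21025 + 122500) - 426787) = 496/(sqrt(143525) - 426787) = 496/(5*sqrt(5741) - 426787) = 496/(-426787 + 5*sqrt(5741))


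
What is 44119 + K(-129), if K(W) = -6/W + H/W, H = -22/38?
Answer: 108135794/2451 ≈ 44119.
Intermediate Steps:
H = -11/19 (H = -22*1/38 = -11/19 ≈ -0.57895)
K(W) = -125/(19*W) (K(W) = -6/W - 11/(19*W) = -125/(19*W))
44119 + K(-129) = 44119 - 125/19/(-129) = 44119 - 125/19*(-1/129) = 44119 + 125/2451 = 108135794/2451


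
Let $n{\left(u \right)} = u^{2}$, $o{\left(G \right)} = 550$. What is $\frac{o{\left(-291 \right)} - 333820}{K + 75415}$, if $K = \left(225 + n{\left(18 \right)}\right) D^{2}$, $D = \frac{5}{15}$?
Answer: $- \frac{166635}{37738} \approx -4.4156$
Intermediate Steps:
$D = \frac{1}{3}$ ($D = 5 \cdot \frac{1}{15} = \frac{1}{3} \approx 0.33333$)
$K = 61$ ($K = \frac{225 + 18^{2}}{9} = \left(225 + 324\right) \frac{1}{9} = 549 \cdot \frac{1}{9} = 61$)
$\frac{o{\left(-291 \right)} - 333820}{K + 75415} = \frac{550 - 333820}{61 + 75415} = - \frac{333270}{75476} = \left(-333270\right) \frac{1}{75476} = - \frac{166635}{37738}$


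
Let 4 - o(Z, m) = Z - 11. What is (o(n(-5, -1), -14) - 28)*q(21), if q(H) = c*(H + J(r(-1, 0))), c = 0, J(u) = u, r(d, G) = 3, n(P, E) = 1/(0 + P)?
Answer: 0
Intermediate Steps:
n(P, E) = 1/P
o(Z, m) = 15 - Z (o(Z, m) = 4 - (Z - 11) = 4 - (-11 + Z) = 4 + (11 - Z) = 15 - Z)
q(H) = 0 (q(H) = 0*(H + 3) = 0*(3 + H) = 0)
(o(n(-5, -1), -14) - 28)*q(21) = ((15 - 1/(-5)) - 28)*0 = ((15 - 1*(-⅕)) - 28)*0 = ((15 + ⅕) - 28)*0 = (76/5 - 28)*0 = -64/5*0 = 0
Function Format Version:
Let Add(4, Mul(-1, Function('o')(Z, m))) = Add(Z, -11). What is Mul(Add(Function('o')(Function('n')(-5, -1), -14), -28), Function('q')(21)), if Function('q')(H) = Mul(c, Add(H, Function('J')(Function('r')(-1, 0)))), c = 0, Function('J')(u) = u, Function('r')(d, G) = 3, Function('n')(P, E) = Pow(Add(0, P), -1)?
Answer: 0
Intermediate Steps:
Function('n')(P, E) = Pow(P, -1)
Function('o')(Z, m) = Add(15, Mul(-1, Z)) (Function('o')(Z, m) = Add(4, Mul(-1, Add(Z, -11))) = Add(4, Mul(-1, Add(-11, Z))) = Add(4, Add(11, Mul(-1, Z))) = Add(15, Mul(-1, Z)))
Function('q')(H) = 0 (Function('q')(H) = Mul(0, Add(H, 3)) = Mul(0, Add(3, H)) = 0)
Mul(Add(Function('o')(Function('n')(-5, -1), -14), -28), Function('q')(21)) = Mul(Add(Add(15, Mul(-1, Pow(-5, -1))), -28), 0) = Mul(Add(Add(15, Mul(-1, Rational(-1, 5))), -28), 0) = Mul(Add(Add(15, Rational(1, 5)), -28), 0) = Mul(Add(Rational(76, 5), -28), 0) = Mul(Rational(-64, 5), 0) = 0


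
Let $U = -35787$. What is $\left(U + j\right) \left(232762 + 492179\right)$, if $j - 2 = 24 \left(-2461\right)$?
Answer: $-68759928909$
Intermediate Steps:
$j = -59062$ ($j = 2 + 24 \left(-2461\right) = 2 - 59064 = -59062$)
$\left(U + j\right) \left(232762 + 492179\right) = \left(-35787 - 59062\right) \left(232762 + 492179\right) = \left(-94849\right) 724941 = -68759928909$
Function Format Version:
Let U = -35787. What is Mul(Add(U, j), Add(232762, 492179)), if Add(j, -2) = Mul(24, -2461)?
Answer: -68759928909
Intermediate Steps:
j = -59062 (j = Add(2, Mul(24, -2461)) = Add(2, -59064) = -59062)
Mul(Add(U, j), Add(232762, 492179)) = Mul(Add(-35787, -59062), Add(232762, 492179)) = Mul(-94849, 724941) = -68759928909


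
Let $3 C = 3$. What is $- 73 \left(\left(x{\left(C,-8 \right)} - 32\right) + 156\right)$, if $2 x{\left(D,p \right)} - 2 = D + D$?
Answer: $-9198$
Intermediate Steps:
$C = 1$ ($C = \frac{1}{3} \cdot 3 = 1$)
$x{\left(D,p \right)} = 1 + D$ ($x{\left(D,p \right)} = 1 + \frac{D + D}{2} = 1 + \frac{2 D}{2} = 1 + D$)
$- 73 \left(\left(x{\left(C,-8 \right)} - 32\right) + 156\right) = - 73 \left(\left(\left(1 + 1\right) - 32\right) + 156\right) = - 73 \left(\left(2 - 32\right) + 156\right) = - 73 \left(-30 + 156\right) = \left(-73\right) 126 = -9198$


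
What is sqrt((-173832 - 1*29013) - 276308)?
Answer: I*sqrt(479153) ≈ 692.21*I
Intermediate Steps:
sqrt((-173832 - 1*29013) - 276308) = sqrt((-173832 - 29013) - 276308) = sqrt(-202845 - 276308) = sqrt(-479153) = I*sqrt(479153)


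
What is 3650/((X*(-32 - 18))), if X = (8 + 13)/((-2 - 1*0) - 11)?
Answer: 949/21 ≈ 45.190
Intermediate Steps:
X = -21/13 (X = 21/((-2 + 0) - 11) = 21/(-2 - 11) = 21/(-13) = 21*(-1/13) = -21/13 ≈ -1.6154)
3650/((X*(-32 - 18))) = 3650/((-21*(-32 - 18)/13)) = 3650/((-21/13*(-50))) = 3650/(1050/13) = 3650*(13/1050) = 949/21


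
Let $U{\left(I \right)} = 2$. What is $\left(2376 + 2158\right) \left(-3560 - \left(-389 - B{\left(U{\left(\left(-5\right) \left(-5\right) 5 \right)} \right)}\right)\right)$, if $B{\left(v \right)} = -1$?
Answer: $-14381848$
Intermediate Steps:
$\left(2376 + 2158\right) \left(-3560 - \left(-389 - B{\left(U{\left(\left(-5\right) \left(-5\right) 5 \right)} \right)}\right)\right) = \left(2376 + 2158\right) \left(-3560 + \left(\left(-1 + 1694\right) - 1305\right)\right) = 4534 \left(-3560 + \left(1693 - 1305\right)\right) = 4534 \left(-3560 + 388\right) = 4534 \left(-3172\right) = -14381848$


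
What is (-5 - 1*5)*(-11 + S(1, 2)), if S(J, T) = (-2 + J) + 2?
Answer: 100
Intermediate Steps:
S(J, T) = J
(-5 - 1*5)*(-11 + S(1, 2)) = (-5 - 1*5)*(-11 + 1) = (-5 - 5)*(-10) = -10*(-10) = 100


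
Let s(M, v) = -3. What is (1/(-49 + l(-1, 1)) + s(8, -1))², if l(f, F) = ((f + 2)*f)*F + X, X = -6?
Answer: 28561/3136 ≈ 9.1075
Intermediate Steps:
l(f, F) = -6 + F*f*(2 + f) (l(f, F) = ((f + 2)*f)*F - 6 = ((2 + f)*f)*F - 6 = (f*(2 + f))*F - 6 = F*f*(2 + f) - 6 = -6 + F*f*(2 + f))
(1/(-49 + l(-1, 1)) + s(8, -1))² = (1/(-49 + (-6 + 1*(-1)² + 2*1*(-1))) - 3)² = (1/(-49 + (-6 + 1*1 - 2)) - 3)² = (1/(-49 + (-6 + 1 - 2)) - 3)² = (1/(-49 - 7) - 3)² = (1/(-56) - 3)² = (-1/56 - 3)² = (-169/56)² = 28561/3136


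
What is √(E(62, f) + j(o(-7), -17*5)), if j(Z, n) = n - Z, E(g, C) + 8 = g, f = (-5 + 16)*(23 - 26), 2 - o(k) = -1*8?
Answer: I*√41 ≈ 6.4031*I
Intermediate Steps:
o(k) = 10 (o(k) = 2 - (-1)*8 = 2 - 1*(-8) = 2 + 8 = 10)
f = -33 (f = 11*(-3) = -33)
E(g, C) = -8 + g
√(E(62, f) + j(o(-7), -17*5)) = √((-8 + 62) + (-17*5 - 1*10)) = √(54 + (-85 - 10)) = √(54 - 95) = √(-41) = I*√41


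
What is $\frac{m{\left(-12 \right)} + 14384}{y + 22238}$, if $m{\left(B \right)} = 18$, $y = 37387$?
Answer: $\frac{14402}{59625} \approx 0.24154$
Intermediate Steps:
$\frac{m{\left(-12 \right)} + 14384}{y + 22238} = \frac{18 + 14384}{37387 + 22238} = \frac{14402}{59625}$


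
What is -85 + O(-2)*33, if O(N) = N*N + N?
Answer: -19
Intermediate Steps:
O(N) = N + N² (O(N) = N² + N = N + N²)
-85 + O(-2)*33 = -85 - 2*(1 - 2)*33 = -85 - 2*(-1)*33 = -85 + 2*33 = -85 + 66 = -19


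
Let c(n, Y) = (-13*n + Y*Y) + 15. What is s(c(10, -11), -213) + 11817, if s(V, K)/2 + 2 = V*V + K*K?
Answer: 102623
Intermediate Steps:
c(n, Y) = 15 + Y² - 13*n (c(n, Y) = (-13*n + Y²) + 15 = (Y² - 13*n) + 15 = 15 + Y² - 13*n)
s(V, K) = -4 + 2*K² + 2*V² (s(V, K) = -4 + 2*(V*V + K*K) = -4 + 2*(V² + K²) = -4 + 2*(K² + V²) = -4 + (2*K² + 2*V²) = -4 + 2*K² + 2*V²)
s(c(10, -11), -213) + 11817 = (-4 + 2*(-213)² + 2*(15 + (-11)² - 13*10)²) + 11817 = (-4 + 2*45369 + 2*(15 + 121 - 130)²) + 11817 = (-4 + 90738 + 2*6²) + 11817 = (-4 + 90738 + 2*36) + 11817 = (-4 + 90738 + 72) + 11817 = 90806 + 11817 = 102623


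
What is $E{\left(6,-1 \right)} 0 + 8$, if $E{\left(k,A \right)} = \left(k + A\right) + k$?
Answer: $8$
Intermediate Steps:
$E{\left(k,A \right)} = A + 2 k$ ($E{\left(k,A \right)} = \left(A + k\right) + k = A + 2 k$)
$E{\left(6,-1 \right)} 0 + 8 = \left(-1 + 2 \cdot 6\right) 0 + 8 = \left(-1 + 12\right) 0 + 8 = 11 \cdot 0 + 8 = 0 + 8 = 8$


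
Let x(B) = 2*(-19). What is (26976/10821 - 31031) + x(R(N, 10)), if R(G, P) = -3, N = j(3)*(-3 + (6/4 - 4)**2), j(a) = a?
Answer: -112056891/3607 ≈ -31067.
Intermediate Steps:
N = 39/4 (N = 3*(-3 + (6/4 - 4)**2) = 3*(-3 + (6*(1/4) - 4)**2) = 3*(-3 + (3/2 - 4)**2) = 3*(-3 + (-5/2)**2) = 3*(-3 + 25/4) = 3*(13/4) = 39/4 ≈ 9.7500)
x(B) = -38
(26976/10821 - 31031) + x(R(N, 10)) = (26976/10821 - 31031) - 38 = (26976*(1/10821) - 31031) - 38 = (8992/3607 - 31031) - 38 = -111919825/3607 - 38 = -112056891/3607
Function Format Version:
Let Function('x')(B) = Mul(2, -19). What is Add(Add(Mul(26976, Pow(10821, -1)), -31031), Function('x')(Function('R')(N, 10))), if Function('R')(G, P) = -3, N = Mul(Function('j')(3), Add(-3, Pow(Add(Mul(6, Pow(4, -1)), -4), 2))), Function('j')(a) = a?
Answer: Rational(-112056891, 3607) ≈ -31067.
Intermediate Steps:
N = Rational(39, 4) (N = Mul(3, Add(-3, Pow(Add(Mul(6, Pow(4, -1)), -4), 2))) = Mul(3, Add(-3, Pow(Add(Mul(6, Rational(1, 4)), -4), 2))) = Mul(3, Add(-3, Pow(Add(Rational(3, 2), -4), 2))) = Mul(3, Add(-3, Pow(Rational(-5, 2), 2))) = Mul(3, Add(-3, Rational(25, 4))) = Mul(3, Rational(13, 4)) = Rational(39, 4) ≈ 9.7500)
Function('x')(B) = -38
Add(Add(Mul(26976, Pow(10821, -1)), -31031), Function('x')(Function('R')(N, 10))) = Add(Add(Mul(26976, Pow(10821, -1)), -31031), -38) = Add(Add(Mul(26976, Rational(1, 10821)), -31031), -38) = Add(Add(Rational(8992, 3607), -31031), -38) = Add(Rational(-111919825, 3607), -38) = Rational(-112056891, 3607)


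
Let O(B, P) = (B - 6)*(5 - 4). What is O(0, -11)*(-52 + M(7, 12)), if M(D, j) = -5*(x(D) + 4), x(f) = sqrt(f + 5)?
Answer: 432 + 60*sqrt(3) ≈ 535.92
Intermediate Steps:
O(B, P) = -6 + B (O(B, P) = (-6 + B)*1 = -6 + B)
x(f) = sqrt(5 + f)
M(D, j) = -20 - 5*sqrt(5 + D) (M(D, j) = -5*(sqrt(5 + D) + 4) = -5*(4 + sqrt(5 + D)) = -20 - 5*sqrt(5 + D))
O(0, -11)*(-52 + M(7, 12)) = (-6 + 0)*(-52 + (-20 - 5*sqrt(5 + 7))) = -6*(-52 + (-20 - 10*sqrt(3))) = -6*(-72 - 10*sqrt(3)) = 432 + 60*sqrt(3)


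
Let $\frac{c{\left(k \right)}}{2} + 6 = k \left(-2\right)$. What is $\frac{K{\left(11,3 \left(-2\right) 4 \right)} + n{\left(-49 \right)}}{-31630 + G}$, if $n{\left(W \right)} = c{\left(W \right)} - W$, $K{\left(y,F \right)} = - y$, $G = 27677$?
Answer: $- \frac{222}{3953} \approx -0.05616$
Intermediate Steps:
$c{\left(k \right)} = -12 - 4 k$ ($c{\left(k \right)} = -12 + 2 k \left(-2\right) = -12 + 2 \left(- 2 k\right) = -12 - 4 k$)
$n{\left(W \right)} = -12 - 5 W$ ($n{\left(W \right)} = \left(-12 - 4 W\right) - W = -12 - 5 W$)
$\frac{K{\left(11,3 \left(-2\right) 4 \right)} + n{\left(-49 \right)}}{-31630 + G} = \frac{\left(-1\right) 11 - -233}{-31630 + 27677} = \frac{-11 + \left(-12 + 245\right)}{-3953} = \left(-11 + 233\right) \left(- \frac{1}{3953}\right) = 222 \left(- \frac{1}{3953}\right) = - \frac{222}{3953}$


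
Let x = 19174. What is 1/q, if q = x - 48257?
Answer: -1/29083 ≈ -3.4384e-5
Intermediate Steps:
q = -29083 (q = 19174 - 48257 = -29083)
1/q = 1/(-29083) = -1/29083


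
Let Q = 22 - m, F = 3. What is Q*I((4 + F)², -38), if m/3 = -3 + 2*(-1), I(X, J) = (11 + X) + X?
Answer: 4033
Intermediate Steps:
I(X, J) = 11 + 2*X
m = -15 (m = 3*(-3 + 2*(-1)) = 3*(-3 - 2) = 3*(-5) = -15)
Q = 37 (Q = 22 - 1*(-15) = 22 + 15 = 37)
Q*I((4 + F)², -38) = 37*(11 + 2*(4 + 3)²) = 37*(11 + 2*7²) = 37*(11 + 2*49) = 37*(11 + 98) = 37*109 = 4033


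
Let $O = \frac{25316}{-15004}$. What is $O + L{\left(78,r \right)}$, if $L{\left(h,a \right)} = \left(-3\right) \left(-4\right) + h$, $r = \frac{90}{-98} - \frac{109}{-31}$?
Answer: $\frac{331261}{3751} \approx 88.313$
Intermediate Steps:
$r = \frac{3946}{1519}$ ($r = 90 \left(- \frac{1}{98}\right) - - \frac{109}{31} = - \frac{45}{49} + \frac{109}{31} = \frac{3946}{1519} \approx 2.5978$)
$O = - \frac{6329}{3751}$ ($O = 25316 \left(- \frac{1}{15004}\right) = - \frac{6329}{3751} \approx -1.6873$)
$L{\left(h,a \right)} = 12 + h$
$O + L{\left(78,r \right)} = - \frac{6329}{3751} + \left(12 + 78\right) = - \frac{6329}{3751} + 90 = \frac{331261}{3751}$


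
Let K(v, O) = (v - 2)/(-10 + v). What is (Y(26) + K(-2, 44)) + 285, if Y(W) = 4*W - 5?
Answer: 1153/3 ≈ 384.33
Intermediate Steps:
K(v, O) = (-2 + v)/(-10 + v)
Y(W) = -5 + 4*W
(Y(26) + K(-2, 44)) + 285 = ((-5 + 4*26) + (-2 - 2)/(-10 - 2)) + 285 = ((-5 + 104) - 4/(-12)) + 285 = (99 - 1/12*(-4)) + 285 = (99 + 1/3) + 285 = 298/3 + 285 = 1153/3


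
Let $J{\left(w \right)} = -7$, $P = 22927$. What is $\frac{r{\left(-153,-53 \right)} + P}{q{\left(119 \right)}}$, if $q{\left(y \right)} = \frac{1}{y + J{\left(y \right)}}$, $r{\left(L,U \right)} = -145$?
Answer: $2551584$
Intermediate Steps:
$q{\left(y \right)} = \frac{1}{-7 + y}$ ($q{\left(y \right)} = \frac{1}{y - 7} = \frac{1}{-7 + y}$)
$\frac{r{\left(-153,-53 \right)} + P}{q{\left(119 \right)}} = \frac{-145 + 22927}{\frac{1}{-7 + 119}} = \frac{22782}{\frac{1}{112}} = 22782 \frac{1}{\frac{1}{112}} = 22782 \cdot 112 = 2551584$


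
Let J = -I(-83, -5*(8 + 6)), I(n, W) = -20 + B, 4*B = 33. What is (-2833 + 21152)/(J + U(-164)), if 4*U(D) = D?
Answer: -73276/117 ≈ -626.29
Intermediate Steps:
B = 33/4 (B = (¼)*33 = 33/4 ≈ 8.2500)
I(n, W) = -47/4 (I(n, W) = -20 + 33/4 = -47/4)
U(D) = D/4
J = 47/4 (J = -1*(-47/4) = 47/4 ≈ 11.750)
(-2833 + 21152)/(J + U(-164)) = (-2833 + 21152)/(47/4 + (¼)*(-164)) = 18319/(47/4 - 41) = 18319/(-117/4) = 18319*(-4/117) = -73276/117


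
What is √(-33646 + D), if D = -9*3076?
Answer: I*√61330 ≈ 247.65*I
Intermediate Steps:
D = -27684
√(-33646 + D) = √(-33646 - 27684) = √(-61330) = I*√61330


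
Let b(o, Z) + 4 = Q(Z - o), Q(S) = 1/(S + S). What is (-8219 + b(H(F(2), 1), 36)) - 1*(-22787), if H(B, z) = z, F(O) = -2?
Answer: 1019481/70 ≈ 14564.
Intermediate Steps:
Q(S) = 1/(2*S)
b(o, Z) = -4 + 1/(2*(Z - o))
(-8219 + b(H(F(2), 1), 36)) - 1*(-22787) = (-8219 + (1/2 - 4*36 + 4*1)/(36 - 1*1)) - 1*(-22787) = (-8219 + (1/2 - 144 + 4)/(36 - 1)) + 22787 = (-8219 - 279/2/35) + 22787 = (-8219 + (1/35)*(-279/2)) + 22787 = (-8219 - 279/70) + 22787 = -575609/70 + 22787 = 1019481/70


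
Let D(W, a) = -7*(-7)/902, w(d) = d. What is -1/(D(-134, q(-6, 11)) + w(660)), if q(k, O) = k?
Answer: -902/595369 ≈ -0.0015150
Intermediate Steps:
D(W, a) = 49/902 (D(W, a) = 49*(1/902) = 49/902)
-1/(D(-134, q(-6, 11)) + w(660)) = -1/(49/902 + 660) = -1/595369/902 = -1*902/595369 = -902/595369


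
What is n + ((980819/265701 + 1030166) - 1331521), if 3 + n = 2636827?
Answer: 620537429588/265701 ≈ 2.3355e+6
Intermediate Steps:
n = 2636824 (n = -3 + 2636827 = 2636824)
n + ((980819/265701 + 1030166) - 1331521) = 2636824 + ((980819/265701 + 1030166) - 1331521) = 2636824 + (273717117185/265701 - 1331521) = 2636824 - 80069344036/265701 = 620537429588/265701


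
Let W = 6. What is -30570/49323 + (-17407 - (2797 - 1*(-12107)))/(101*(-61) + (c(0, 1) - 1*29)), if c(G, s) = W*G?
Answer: 468149051/101769790 ≈ 4.6001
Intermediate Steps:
c(G, s) = 6*G
-30570/49323 + (-17407 - (2797 - 1*(-12107)))/(101*(-61) + (c(0, 1) - 1*29)) = -30570/49323 + (-17407 - (2797 - 1*(-12107)))/(101*(-61) + (6*0 - 1*29)) = -30570*1/49323 + (-17407 - (2797 + 12107))/(-6161 + (0 - 29)) = -10190/16441 + (-17407 - 1*14904)/(-6161 - 29) = -10190/16441 + (-17407 - 14904)/(-6190) = -10190/16441 - 32311*(-1/6190) = -10190/16441 + 32311/6190 = 468149051/101769790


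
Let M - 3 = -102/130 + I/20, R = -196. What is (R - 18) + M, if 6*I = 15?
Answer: -110063/520 ≈ -211.66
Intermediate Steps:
I = 5/2 (I = (⅙)*15 = 5/2 ≈ 2.5000)
M = 1217/520 (M = 3 + (-102/130 + (5/2)/20) = 3 + (-102*1/130 + (5/2)*(1/20)) = 3 + (-51/65 + ⅛) = 3 - 343/520 = 1217/520 ≈ 2.3404)
(R - 18) + M = (-196 - 18) + 1217/520 = -214 + 1217/520 = -110063/520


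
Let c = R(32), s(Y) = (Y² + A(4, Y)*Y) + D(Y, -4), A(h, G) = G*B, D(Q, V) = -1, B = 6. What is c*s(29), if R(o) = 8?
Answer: 47088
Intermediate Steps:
A(h, G) = 6*G (A(h, G) = G*6 = 6*G)
s(Y) = -1 + 7*Y² (s(Y) = (Y² + (6*Y)*Y) - 1 = (Y² + 6*Y²) - 1 = 7*Y² - 1 = -1 + 7*Y²)
c = 8
c*s(29) = 8*(-1 + 7*29²) = 8*(-1 + 7*841) = 8*(-1 + 5887) = 8*5886 = 47088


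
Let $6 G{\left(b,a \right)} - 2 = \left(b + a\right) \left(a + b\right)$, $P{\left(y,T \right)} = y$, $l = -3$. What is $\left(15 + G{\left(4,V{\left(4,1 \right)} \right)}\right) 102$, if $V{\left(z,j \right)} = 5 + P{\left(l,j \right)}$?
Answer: $2176$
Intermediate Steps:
$V{\left(z,j \right)} = 2$ ($V{\left(z,j \right)} = 5 - 3 = 2$)
$G{\left(b,a \right)} = \frac{1}{3} + \frac{\left(a + b\right)^{2}}{6}$ ($G{\left(b,a \right)} = \frac{1}{3} + \frac{\left(b + a\right) \left(a + b\right)}{6} = \frac{1}{3} + \frac{\left(a + b\right) \left(a + b\right)}{6} = \frac{1}{3} + \frac{\left(a + b\right)^{2}}{6}$)
$\left(15 + G{\left(4,V{\left(4,1 \right)} \right)}\right) 102 = \left(15 + \left(\frac{1}{3} + \frac{\left(2 + 4\right)^{2}}{6}\right)\right) 102 = \left(15 + \left(\frac{1}{3} + \frac{6^{2}}{6}\right)\right) 102 = \left(15 + \left(\frac{1}{3} + \frac{1}{6} \cdot 36\right)\right) 102 = \left(15 + \left(\frac{1}{3} + 6\right)\right) 102 = \left(15 + \frac{19}{3}\right) 102 = \frac{64}{3} \cdot 102 = 2176$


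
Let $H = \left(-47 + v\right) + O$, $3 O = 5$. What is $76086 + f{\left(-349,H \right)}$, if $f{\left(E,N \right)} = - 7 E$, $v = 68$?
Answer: $78529$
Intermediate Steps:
$O = \frac{5}{3}$ ($O = \frac{1}{3} \cdot 5 = \frac{5}{3} \approx 1.6667$)
$H = \frac{68}{3}$ ($H = \left(-47 + 68\right) + \frac{5}{3} = 21 + \frac{5}{3} = \frac{68}{3} \approx 22.667$)
$76086 + f{\left(-349,H \right)} = 76086 - -2443 = 76086 + 2443 = 78529$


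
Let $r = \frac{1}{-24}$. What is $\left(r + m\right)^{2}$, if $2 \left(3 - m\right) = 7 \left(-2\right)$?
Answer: $\frac{57121}{576} \approx 99.168$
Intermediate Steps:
$m = 10$ ($m = 3 - \frac{7 \left(-2\right)}{2} = 3 - -7 = 3 + 7 = 10$)
$r = - \frac{1}{24} \approx -0.041667$
$\left(r + m\right)^{2} = \left(- \frac{1}{24} + 10\right)^{2} = \left(\frac{239}{24}\right)^{2} = \frac{57121}{576}$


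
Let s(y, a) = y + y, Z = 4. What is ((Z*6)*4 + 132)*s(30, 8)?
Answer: 13680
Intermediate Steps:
s(y, a) = 2*y
((Z*6)*4 + 132)*s(30, 8) = ((4*6)*4 + 132)*(2*30) = (24*4 + 132)*60 = (96 + 132)*60 = 228*60 = 13680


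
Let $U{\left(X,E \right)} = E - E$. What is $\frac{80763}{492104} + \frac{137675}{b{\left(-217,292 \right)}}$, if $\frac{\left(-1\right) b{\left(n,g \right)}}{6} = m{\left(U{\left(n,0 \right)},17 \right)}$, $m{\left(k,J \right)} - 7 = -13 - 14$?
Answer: $\frac{211750343}{184539} \approx 1147.5$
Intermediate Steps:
$U{\left(X,E \right)} = 0$
$m{\left(k,J \right)} = -20$ ($m{\left(k,J \right)} = 7 - 27 = -20$)
$b{\left(n,g \right)} = 120$ ($b{\left(n,g \right)} = \left(-6\right) \left(-20\right) = 120$)
$\frac{80763}{492104} + \frac{137675}{b{\left(-217,292 \right)}} = \frac{80763}{492104} + \frac{137675}{120} = 80763 \cdot \frac{1}{492104} + 137675 \cdot \frac{1}{120} = \frac{80763}{492104} + \frac{27535}{24} = \frac{211750343}{184539}$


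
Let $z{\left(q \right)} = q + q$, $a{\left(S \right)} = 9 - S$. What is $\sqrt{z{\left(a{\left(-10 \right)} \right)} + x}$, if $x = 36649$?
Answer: $\sqrt{36687} \approx 191.54$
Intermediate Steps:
$z{\left(q \right)} = 2 q$
$\sqrt{z{\left(a{\left(-10 \right)} \right)} + x} = \sqrt{2 \left(9 - -10\right) + 36649} = \sqrt{2 \left(9 + 10\right) + 36649} = \sqrt{2 \cdot 19 + 36649} = \sqrt{38 + 36649} = \sqrt{36687}$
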